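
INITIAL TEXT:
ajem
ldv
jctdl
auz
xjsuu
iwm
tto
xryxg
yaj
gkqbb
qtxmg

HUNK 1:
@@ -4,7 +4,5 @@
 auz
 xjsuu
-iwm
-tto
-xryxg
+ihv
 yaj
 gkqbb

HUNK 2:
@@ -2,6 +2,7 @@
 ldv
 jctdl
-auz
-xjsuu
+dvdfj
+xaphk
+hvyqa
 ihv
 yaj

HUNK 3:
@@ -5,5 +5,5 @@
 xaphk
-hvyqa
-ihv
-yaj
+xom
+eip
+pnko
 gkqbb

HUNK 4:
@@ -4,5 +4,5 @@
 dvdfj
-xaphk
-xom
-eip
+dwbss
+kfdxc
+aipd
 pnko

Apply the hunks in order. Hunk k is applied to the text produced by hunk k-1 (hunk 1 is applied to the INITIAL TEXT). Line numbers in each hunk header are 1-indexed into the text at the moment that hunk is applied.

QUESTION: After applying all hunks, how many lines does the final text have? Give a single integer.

Answer: 10

Derivation:
Hunk 1: at line 4 remove [iwm,tto,xryxg] add [ihv] -> 9 lines: ajem ldv jctdl auz xjsuu ihv yaj gkqbb qtxmg
Hunk 2: at line 2 remove [auz,xjsuu] add [dvdfj,xaphk,hvyqa] -> 10 lines: ajem ldv jctdl dvdfj xaphk hvyqa ihv yaj gkqbb qtxmg
Hunk 3: at line 5 remove [hvyqa,ihv,yaj] add [xom,eip,pnko] -> 10 lines: ajem ldv jctdl dvdfj xaphk xom eip pnko gkqbb qtxmg
Hunk 4: at line 4 remove [xaphk,xom,eip] add [dwbss,kfdxc,aipd] -> 10 lines: ajem ldv jctdl dvdfj dwbss kfdxc aipd pnko gkqbb qtxmg
Final line count: 10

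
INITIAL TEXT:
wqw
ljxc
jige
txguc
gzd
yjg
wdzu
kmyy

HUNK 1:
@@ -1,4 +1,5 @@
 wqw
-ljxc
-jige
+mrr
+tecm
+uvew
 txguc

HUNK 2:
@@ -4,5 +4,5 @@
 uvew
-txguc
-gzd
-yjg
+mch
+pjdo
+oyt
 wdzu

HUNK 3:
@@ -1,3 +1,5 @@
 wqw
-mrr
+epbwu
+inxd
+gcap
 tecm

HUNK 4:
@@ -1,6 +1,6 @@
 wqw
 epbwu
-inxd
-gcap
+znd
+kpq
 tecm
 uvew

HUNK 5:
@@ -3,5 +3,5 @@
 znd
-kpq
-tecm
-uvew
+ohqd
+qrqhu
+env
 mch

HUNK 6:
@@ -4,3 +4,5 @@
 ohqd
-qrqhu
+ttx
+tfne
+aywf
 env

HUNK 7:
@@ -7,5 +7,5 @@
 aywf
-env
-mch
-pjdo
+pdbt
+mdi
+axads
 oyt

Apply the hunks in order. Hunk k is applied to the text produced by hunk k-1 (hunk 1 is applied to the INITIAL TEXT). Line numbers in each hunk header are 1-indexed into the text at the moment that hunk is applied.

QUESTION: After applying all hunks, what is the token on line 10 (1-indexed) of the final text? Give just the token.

Answer: axads

Derivation:
Hunk 1: at line 1 remove [ljxc,jige] add [mrr,tecm,uvew] -> 9 lines: wqw mrr tecm uvew txguc gzd yjg wdzu kmyy
Hunk 2: at line 4 remove [txguc,gzd,yjg] add [mch,pjdo,oyt] -> 9 lines: wqw mrr tecm uvew mch pjdo oyt wdzu kmyy
Hunk 3: at line 1 remove [mrr] add [epbwu,inxd,gcap] -> 11 lines: wqw epbwu inxd gcap tecm uvew mch pjdo oyt wdzu kmyy
Hunk 4: at line 1 remove [inxd,gcap] add [znd,kpq] -> 11 lines: wqw epbwu znd kpq tecm uvew mch pjdo oyt wdzu kmyy
Hunk 5: at line 3 remove [kpq,tecm,uvew] add [ohqd,qrqhu,env] -> 11 lines: wqw epbwu znd ohqd qrqhu env mch pjdo oyt wdzu kmyy
Hunk 6: at line 4 remove [qrqhu] add [ttx,tfne,aywf] -> 13 lines: wqw epbwu znd ohqd ttx tfne aywf env mch pjdo oyt wdzu kmyy
Hunk 7: at line 7 remove [env,mch,pjdo] add [pdbt,mdi,axads] -> 13 lines: wqw epbwu znd ohqd ttx tfne aywf pdbt mdi axads oyt wdzu kmyy
Final line 10: axads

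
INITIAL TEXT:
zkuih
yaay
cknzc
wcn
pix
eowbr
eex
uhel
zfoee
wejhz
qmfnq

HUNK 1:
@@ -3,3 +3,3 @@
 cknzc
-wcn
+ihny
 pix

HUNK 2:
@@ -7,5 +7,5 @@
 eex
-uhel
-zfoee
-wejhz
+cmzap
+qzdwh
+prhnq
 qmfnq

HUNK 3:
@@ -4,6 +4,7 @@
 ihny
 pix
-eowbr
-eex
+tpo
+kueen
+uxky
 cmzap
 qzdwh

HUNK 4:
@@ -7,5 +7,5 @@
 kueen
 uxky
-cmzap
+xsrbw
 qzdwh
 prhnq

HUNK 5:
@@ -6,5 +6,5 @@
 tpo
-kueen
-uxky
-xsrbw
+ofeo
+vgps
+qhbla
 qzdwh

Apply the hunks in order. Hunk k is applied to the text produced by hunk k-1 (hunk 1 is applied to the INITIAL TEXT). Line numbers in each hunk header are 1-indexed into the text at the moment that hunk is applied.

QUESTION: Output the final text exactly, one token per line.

Answer: zkuih
yaay
cknzc
ihny
pix
tpo
ofeo
vgps
qhbla
qzdwh
prhnq
qmfnq

Derivation:
Hunk 1: at line 3 remove [wcn] add [ihny] -> 11 lines: zkuih yaay cknzc ihny pix eowbr eex uhel zfoee wejhz qmfnq
Hunk 2: at line 7 remove [uhel,zfoee,wejhz] add [cmzap,qzdwh,prhnq] -> 11 lines: zkuih yaay cknzc ihny pix eowbr eex cmzap qzdwh prhnq qmfnq
Hunk 3: at line 4 remove [eowbr,eex] add [tpo,kueen,uxky] -> 12 lines: zkuih yaay cknzc ihny pix tpo kueen uxky cmzap qzdwh prhnq qmfnq
Hunk 4: at line 7 remove [cmzap] add [xsrbw] -> 12 lines: zkuih yaay cknzc ihny pix tpo kueen uxky xsrbw qzdwh prhnq qmfnq
Hunk 5: at line 6 remove [kueen,uxky,xsrbw] add [ofeo,vgps,qhbla] -> 12 lines: zkuih yaay cknzc ihny pix tpo ofeo vgps qhbla qzdwh prhnq qmfnq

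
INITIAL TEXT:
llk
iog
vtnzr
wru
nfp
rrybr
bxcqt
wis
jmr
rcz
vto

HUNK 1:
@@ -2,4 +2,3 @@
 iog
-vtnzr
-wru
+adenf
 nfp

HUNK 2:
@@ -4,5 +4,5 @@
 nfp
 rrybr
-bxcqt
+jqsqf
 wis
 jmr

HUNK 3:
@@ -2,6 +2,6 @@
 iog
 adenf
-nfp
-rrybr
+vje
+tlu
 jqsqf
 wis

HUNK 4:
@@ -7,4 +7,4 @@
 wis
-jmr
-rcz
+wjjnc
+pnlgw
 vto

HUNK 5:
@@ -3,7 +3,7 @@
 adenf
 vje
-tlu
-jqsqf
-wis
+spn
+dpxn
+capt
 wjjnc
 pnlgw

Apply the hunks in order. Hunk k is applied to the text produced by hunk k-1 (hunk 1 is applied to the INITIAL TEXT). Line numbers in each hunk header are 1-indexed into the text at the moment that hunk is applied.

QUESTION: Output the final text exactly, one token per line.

Hunk 1: at line 2 remove [vtnzr,wru] add [adenf] -> 10 lines: llk iog adenf nfp rrybr bxcqt wis jmr rcz vto
Hunk 2: at line 4 remove [bxcqt] add [jqsqf] -> 10 lines: llk iog adenf nfp rrybr jqsqf wis jmr rcz vto
Hunk 3: at line 2 remove [nfp,rrybr] add [vje,tlu] -> 10 lines: llk iog adenf vje tlu jqsqf wis jmr rcz vto
Hunk 4: at line 7 remove [jmr,rcz] add [wjjnc,pnlgw] -> 10 lines: llk iog adenf vje tlu jqsqf wis wjjnc pnlgw vto
Hunk 5: at line 3 remove [tlu,jqsqf,wis] add [spn,dpxn,capt] -> 10 lines: llk iog adenf vje spn dpxn capt wjjnc pnlgw vto

Answer: llk
iog
adenf
vje
spn
dpxn
capt
wjjnc
pnlgw
vto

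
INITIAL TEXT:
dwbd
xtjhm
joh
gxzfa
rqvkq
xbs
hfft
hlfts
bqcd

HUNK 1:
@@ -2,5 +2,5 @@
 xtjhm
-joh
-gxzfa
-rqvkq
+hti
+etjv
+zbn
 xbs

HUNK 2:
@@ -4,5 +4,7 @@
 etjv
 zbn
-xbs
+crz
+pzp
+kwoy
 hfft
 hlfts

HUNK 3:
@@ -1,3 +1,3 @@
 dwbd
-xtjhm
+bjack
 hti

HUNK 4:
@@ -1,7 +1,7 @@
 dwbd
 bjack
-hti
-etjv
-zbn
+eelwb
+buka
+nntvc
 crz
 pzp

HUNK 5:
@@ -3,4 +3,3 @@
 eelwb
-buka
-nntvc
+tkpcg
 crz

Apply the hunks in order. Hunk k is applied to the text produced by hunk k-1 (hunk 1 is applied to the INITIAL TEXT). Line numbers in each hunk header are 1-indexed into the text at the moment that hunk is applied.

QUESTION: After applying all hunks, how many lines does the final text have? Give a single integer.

Answer: 10

Derivation:
Hunk 1: at line 2 remove [joh,gxzfa,rqvkq] add [hti,etjv,zbn] -> 9 lines: dwbd xtjhm hti etjv zbn xbs hfft hlfts bqcd
Hunk 2: at line 4 remove [xbs] add [crz,pzp,kwoy] -> 11 lines: dwbd xtjhm hti etjv zbn crz pzp kwoy hfft hlfts bqcd
Hunk 3: at line 1 remove [xtjhm] add [bjack] -> 11 lines: dwbd bjack hti etjv zbn crz pzp kwoy hfft hlfts bqcd
Hunk 4: at line 1 remove [hti,etjv,zbn] add [eelwb,buka,nntvc] -> 11 lines: dwbd bjack eelwb buka nntvc crz pzp kwoy hfft hlfts bqcd
Hunk 5: at line 3 remove [buka,nntvc] add [tkpcg] -> 10 lines: dwbd bjack eelwb tkpcg crz pzp kwoy hfft hlfts bqcd
Final line count: 10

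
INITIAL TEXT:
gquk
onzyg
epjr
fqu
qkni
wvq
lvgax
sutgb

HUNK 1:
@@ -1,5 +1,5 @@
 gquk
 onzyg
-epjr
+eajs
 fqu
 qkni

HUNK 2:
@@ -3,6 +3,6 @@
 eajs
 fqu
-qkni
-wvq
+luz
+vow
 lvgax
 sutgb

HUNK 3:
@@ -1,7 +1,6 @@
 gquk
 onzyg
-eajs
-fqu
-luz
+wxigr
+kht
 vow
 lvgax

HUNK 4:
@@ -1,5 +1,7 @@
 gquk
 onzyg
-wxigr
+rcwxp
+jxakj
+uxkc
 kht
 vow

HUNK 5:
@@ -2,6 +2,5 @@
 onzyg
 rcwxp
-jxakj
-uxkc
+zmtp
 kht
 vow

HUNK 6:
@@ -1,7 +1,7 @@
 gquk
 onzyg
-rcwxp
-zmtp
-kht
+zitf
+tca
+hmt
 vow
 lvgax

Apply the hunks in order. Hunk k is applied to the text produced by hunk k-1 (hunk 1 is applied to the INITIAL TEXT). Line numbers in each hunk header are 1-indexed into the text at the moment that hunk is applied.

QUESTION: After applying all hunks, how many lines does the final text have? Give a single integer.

Answer: 8

Derivation:
Hunk 1: at line 1 remove [epjr] add [eajs] -> 8 lines: gquk onzyg eajs fqu qkni wvq lvgax sutgb
Hunk 2: at line 3 remove [qkni,wvq] add [luz,vow] -> 8 lines: gquk onzyg eajs fqu luz vow lvgax sutgb
Hunk 3: at line 1 remove [eajs,fqu,luz] add [wxigr,kht] -> 7 lines: gquk onzyg wxigr kht vow lvgax sutgb
Hunk 4: at line 1 remove [wxigr] add [rcwxp,jxakj,uxkc] -> 9 lines: gquk onzyg rcwxp jxakj uxkc kht vow lvgax sutgb
Hunk 5: at line 2 remove [jxakj,uxkc] add [zmtp] -> 8 lines: gquk onzyg rcwxp zmtp kht vow lvgax sutgb
Hunk 6: at line 1 remove [rcwxp,zmtp,kht] add [zitf,tca,hmt] -> 8 lines: gquk onzyg zitf tca hmt vow lvgax sutgb
Final line count: 8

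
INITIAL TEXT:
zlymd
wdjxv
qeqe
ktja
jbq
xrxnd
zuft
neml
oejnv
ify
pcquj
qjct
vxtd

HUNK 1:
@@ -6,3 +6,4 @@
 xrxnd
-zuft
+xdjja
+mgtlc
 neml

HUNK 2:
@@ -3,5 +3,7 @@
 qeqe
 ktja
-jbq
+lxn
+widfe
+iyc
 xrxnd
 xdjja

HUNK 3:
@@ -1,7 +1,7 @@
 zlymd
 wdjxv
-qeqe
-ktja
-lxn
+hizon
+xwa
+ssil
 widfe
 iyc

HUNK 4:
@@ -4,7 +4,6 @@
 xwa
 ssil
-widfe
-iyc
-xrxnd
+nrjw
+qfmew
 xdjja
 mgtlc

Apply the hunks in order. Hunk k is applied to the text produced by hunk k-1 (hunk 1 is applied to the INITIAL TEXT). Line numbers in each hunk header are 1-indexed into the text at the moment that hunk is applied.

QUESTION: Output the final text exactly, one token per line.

Answer: zlymd
wdjxv
hizon
xwa
ssil
nrjw
qfmew
xdjja
mgtlc
neml
oejnv
ify
pcquj
qjct
vxtd

Derivation:
Hunk 1: at line 6 remove [zuft] add [xdjja,mgtlc] -> 14 lines: zlymd wdjxv qeqe ktja jbq xrxnd xdjja mgtlc neml oejnv ify pcquj qjct vxtd
Hunk 2: at line 3 remove [jbq] add [lxn,widfe,iyc] -> 16 lines: zlymd wdjxv qeqe ktja lxn widfe iyc xrxnd xdjja mgtlc neml oejnv ify pcquj qjct vxtd
Hunk 3: at line 1 remove [qeqe,ktja,lxn] add [hizon,xwa,ssil] -> 16 lines: zlymd wdjxv hizon xwa ssil widfe iyc xrxnd xdjja mgtlc neml oejnv ify pcquj qjct vxtd
Hunk 4: at line 4 remove [widfe,iyc,xrxnd] add [nrjw,qfmew] -> 15 lines: zlymd wdjxv hizon xwa ssil nrjw qfmew xdjja mgtlc neml oejnv ify pcquj qjct vxtd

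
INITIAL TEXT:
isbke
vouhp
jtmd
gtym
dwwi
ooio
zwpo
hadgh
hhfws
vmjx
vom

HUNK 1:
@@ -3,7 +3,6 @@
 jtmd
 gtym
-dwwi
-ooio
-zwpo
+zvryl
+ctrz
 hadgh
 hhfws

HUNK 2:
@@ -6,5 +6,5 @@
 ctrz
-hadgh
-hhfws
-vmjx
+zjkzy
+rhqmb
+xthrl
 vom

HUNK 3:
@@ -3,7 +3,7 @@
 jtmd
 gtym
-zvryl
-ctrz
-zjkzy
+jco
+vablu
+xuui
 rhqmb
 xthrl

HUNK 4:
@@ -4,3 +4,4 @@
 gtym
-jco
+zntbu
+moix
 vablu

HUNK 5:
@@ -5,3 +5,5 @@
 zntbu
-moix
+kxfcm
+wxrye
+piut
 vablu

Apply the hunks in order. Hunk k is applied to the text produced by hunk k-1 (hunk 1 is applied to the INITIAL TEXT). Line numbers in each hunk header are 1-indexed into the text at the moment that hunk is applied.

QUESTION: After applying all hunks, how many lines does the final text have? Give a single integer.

Hunk 1: at line 3 remove [dwwi,ooio,zwpo] add [zvryl,ctrz] -> 10 lines: isbke vouhp jtmd gtym zvryl ctrz hadgh hhfws vmjx vom
Hunk 2: at line 6 remove [hadgh,hhfws,vmjx] add [zjkzy,rhqmb,xthrl] -> 10 lines: isbke vouhp jtmd gtym zvryl ctrz zjkzy rhqmb xthrl vom
Hunk 3: at line 3 remove [zvryl,ctrz,zjkzy] add [jco,vablu,xuui] -> 10 lines: isbke vouhp jtmd gtym jco vablu xuui rhqmb xthrl vom
Hunk 4: at line 4 remove [jco] add [zntbu,moix] -> 11 lines: isbke vouhp jtmd gtym zntbu moix vablu xuui rhqmb xthrl vom
Hunk 5: at line 5 remove [moix] add [kxfcm,wxrye,piut] -> 13 lines: isbke vouhp jtmd gtym zntbu kxfcm wxrye piut vablu xuui rhqmb xthrl vom
Final line count: 13

Answer: 13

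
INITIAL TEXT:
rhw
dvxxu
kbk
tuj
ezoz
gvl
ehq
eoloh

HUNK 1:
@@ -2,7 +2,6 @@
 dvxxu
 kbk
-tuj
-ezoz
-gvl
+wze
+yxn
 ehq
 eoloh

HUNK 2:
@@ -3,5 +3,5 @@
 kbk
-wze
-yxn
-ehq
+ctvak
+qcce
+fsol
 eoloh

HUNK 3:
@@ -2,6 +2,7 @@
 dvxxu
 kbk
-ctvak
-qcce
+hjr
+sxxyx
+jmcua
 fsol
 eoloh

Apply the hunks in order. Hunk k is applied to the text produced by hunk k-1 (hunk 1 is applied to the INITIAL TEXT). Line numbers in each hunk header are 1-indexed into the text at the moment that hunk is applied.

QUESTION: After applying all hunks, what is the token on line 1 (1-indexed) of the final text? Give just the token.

Answer: rhw

Derivation:
Hunk 1: at line 2 remove [tuj,ezoz,gvl] add [wze,yxn] -> 7 lines: rhw dvxxu kbk wze yxn ehq eoloh
Hunk 2: at line 3 remove [wze,yxn,ehq] add [ctvak,qcce,fsol] -> 7 lines: rhw dvxxu kbk ctvak qcce fsol eoloh
Hunk 3: at line 2 remove [ctvak,qcce] add [hjr,sxxyx,jmcua] -> 8 lines: rhw dvxxu kbk hjr sxxyx jmcua fsol eoloh
Final line 1: rhw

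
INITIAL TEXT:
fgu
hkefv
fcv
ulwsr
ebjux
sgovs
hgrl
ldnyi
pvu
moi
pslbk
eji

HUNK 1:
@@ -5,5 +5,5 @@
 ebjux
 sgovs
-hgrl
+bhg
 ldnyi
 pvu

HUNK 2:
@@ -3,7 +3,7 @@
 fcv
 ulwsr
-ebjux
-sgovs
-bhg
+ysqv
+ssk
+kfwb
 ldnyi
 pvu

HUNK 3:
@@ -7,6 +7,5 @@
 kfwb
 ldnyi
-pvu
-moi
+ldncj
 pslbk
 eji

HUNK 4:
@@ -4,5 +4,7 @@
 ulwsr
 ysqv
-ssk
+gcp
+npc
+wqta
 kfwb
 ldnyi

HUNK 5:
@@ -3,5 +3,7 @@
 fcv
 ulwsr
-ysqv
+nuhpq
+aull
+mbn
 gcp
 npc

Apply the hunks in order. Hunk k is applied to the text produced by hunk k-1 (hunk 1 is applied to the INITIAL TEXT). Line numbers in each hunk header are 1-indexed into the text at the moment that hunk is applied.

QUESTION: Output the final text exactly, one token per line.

Hunk 1: at line 5 remove [hgrl] add [bhg] -> 12 lines: fgu hkefv fcv ulwsr ebjux sgovs bhg ldnyi pvu moi pslbk eji
Hunk 2: at line 3 remove [ebjux,sgovs,bhg] add [ysqv,ssk,kfwb] -> 12 lines: fgu hkefv fcv ulwsr ysqv ssk kfwb ldnyi pvu moi pslbk eji
Hunk 3: at line 7 remove [pvu,moi] add [ldncj] -> 11 lines: fgu hkefv fcv ulwsr ysqv ssk kfwb ldnyi ldncj pslbk eji
Hunk 4: at line 4 remove [ssk] add [gcp,npc,wqta] -> 13 lines: fgu hkefv fcv ulwsr ysqv gcp npc wqta kfwb ldnyi ldncj pslbk eji
Hunk 5: at line 3 remove [ysqv] add [nuhpq,aull,mbn] -> 15 lines: fgu hkefv fcv ulwsr nuhpq aull mbn gcp npc wqta kfwb ldnyi ldncj pslbk eji

Answer: fgu
hkefv
fcv
ulwsr
nuhpq
aull
mbn
gcp
npc
wqta
kfwb
ldnyi
ldncj
pslbk
eji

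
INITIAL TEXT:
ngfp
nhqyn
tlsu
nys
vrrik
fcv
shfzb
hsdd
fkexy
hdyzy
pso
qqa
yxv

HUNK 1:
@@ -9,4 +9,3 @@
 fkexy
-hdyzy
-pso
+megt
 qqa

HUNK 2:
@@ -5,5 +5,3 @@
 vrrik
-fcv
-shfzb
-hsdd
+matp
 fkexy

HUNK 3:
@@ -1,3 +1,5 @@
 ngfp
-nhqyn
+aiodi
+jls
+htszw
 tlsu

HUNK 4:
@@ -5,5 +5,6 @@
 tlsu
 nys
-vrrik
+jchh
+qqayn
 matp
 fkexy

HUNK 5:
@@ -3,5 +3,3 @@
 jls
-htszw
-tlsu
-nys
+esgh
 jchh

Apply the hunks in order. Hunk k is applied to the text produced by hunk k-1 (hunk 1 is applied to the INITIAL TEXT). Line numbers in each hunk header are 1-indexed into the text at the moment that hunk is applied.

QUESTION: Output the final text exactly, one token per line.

Hunk 1: at line 9 remove [hdyzy,pso] add [megt] -> 12 lines: ngfp nhqyn tlsu nys vrrik fcv shfzb hsdd fkexy megt qqa yxv
Hunk 2: at line 5 remove [fcv,shfzb,hsdd] add [matp] -> 10 lines: ngfp nhqyn tlsu nys vrrik matp fkexy megt qqa yxv
Hunk 3: at line 1 remove [nhqyn] add [aiodi,jls,htszw] -> 12 lines: ngfp aiodi jls htszw tlsu nys vrrik matp fkexy megt qqa yxv
Hunk 4: at line 5 remove [vrrik] add [jchh,qqayn] -> 13 lines: ngfp aiodi jls htszw tlsu nys jchh qqayn matp fkexy megt qqa yxv
Hunk 5: at line 3 remove [htszw,tlsu,nys] add [esgh] -> 11 lines: ngfp aiodi jls esgh jchh qqayn matp fkexy megt qqa yxv

Answer: ngfp
aiodi
jls
esgh
jchh
qqayn
matp
fkexy
megt
qqa
yxv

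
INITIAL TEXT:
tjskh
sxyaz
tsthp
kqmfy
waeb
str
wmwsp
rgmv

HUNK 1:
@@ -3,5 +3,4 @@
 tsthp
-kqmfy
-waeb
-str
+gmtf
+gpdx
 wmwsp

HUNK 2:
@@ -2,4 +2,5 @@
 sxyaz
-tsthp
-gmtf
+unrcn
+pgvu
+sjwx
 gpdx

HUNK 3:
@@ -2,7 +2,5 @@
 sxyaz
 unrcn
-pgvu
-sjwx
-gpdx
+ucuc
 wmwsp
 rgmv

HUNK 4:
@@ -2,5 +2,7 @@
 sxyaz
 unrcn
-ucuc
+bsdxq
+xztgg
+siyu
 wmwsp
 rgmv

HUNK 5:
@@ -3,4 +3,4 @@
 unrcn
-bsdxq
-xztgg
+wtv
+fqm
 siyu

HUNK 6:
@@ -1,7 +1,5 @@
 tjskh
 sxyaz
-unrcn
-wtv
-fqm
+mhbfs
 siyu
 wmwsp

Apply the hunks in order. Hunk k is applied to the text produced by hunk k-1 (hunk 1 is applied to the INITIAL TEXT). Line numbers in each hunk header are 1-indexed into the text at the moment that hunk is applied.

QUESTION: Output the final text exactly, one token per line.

Hunk 1: at line 3 remove [kqmfy,waeb,str] add [gmtf,gpdx] -> 7 lines: tjskh sxyaz tsthp gmtf gpdx wmwsp rgmv
Hunk 2: at line 2 remove [tsthp,gmtf] add [unrcn,pgvu,sjwx] -> 8 lines: tjskh sxyaz unrcn pgvu sjwx gpdx wmwsp rgmv
Hunk 3: at line 2 remove [pgvu,sjwx,gpdx] add [ucuc] -> 6 lines: tjskh sxyaz unrcn ucuc wmwsp rgmv
Hunk 4: at line 2 remove [ucuc] add [bsdxq,xztgg,siyu] -> 8 lines: tjskh sxyaz unrcn bsdxq xztgg siyu wmwsp rgmv
Hunk 5: at line 3 remove [bsdxq,xztgg] add [wtv,fqm] -> 8 lines: tjskh sxyaz unrcn wtv fqm siyu wmwsp rgmv
Hunk 6: at line 1 remove [unrcn,wtv,fqm] add [mhbfs] -> 6 lines: tjskh sxyaz mhbfs siyu wmwsp rgmv

Answer: tjskh
sxyaz
mhbfs
siyu
wmwsp
rgmv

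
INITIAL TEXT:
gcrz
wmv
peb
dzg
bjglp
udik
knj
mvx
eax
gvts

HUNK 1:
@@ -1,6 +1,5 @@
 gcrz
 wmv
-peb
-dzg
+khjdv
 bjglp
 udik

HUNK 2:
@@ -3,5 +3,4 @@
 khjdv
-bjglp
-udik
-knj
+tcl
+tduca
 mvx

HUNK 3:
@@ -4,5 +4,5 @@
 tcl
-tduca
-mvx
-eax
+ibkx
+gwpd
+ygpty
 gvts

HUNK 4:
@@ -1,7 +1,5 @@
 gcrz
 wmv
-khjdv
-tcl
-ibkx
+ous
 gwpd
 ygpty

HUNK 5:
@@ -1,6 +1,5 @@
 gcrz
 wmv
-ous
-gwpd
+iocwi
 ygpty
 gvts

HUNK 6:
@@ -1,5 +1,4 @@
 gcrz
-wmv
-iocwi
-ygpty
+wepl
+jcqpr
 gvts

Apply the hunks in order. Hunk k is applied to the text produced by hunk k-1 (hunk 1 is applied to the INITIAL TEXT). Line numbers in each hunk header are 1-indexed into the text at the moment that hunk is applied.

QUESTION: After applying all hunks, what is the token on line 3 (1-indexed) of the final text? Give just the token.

Answer: jcqpr

Derivation:
Hunk 1: at line 1 remove [peb,dzg] add [khjdv] -> 9 lines: gcrz wmv khjdv bjglp udik knj mvx eax gvts
Hunk 2: at line 3 remove [bjglp,udik,knj] add [tcl,tduca] -> 8 lines: gcrz wmv khjdv tcl tduca mvx eax gvts
Hunk 3: at line 4 remove [tduca,mvx,eax] add [ibkx,gwpd,ygpty] -> 8 lines: gcrz wmv khjdv tcl ibkx gwpd ygpty gvts
Hunk 4: at line 1 remove [khjdv,tcl,ibkx] add [ous] -> 6 lines: gcrz wmv ous gwpd ygpty gvts
Hunk 5: at line 1 remove [ous,gwpd] add [iocwi] -> 5 lines: gcrz wmv iocwi ygpty gvts
Hunk 6: at line 1 remove [wmv,iocwi,ygpty] add [wepl,jcqpr] -> 4 lines: gcrz wepl jcqpr gvts
Final line 3: jcqpr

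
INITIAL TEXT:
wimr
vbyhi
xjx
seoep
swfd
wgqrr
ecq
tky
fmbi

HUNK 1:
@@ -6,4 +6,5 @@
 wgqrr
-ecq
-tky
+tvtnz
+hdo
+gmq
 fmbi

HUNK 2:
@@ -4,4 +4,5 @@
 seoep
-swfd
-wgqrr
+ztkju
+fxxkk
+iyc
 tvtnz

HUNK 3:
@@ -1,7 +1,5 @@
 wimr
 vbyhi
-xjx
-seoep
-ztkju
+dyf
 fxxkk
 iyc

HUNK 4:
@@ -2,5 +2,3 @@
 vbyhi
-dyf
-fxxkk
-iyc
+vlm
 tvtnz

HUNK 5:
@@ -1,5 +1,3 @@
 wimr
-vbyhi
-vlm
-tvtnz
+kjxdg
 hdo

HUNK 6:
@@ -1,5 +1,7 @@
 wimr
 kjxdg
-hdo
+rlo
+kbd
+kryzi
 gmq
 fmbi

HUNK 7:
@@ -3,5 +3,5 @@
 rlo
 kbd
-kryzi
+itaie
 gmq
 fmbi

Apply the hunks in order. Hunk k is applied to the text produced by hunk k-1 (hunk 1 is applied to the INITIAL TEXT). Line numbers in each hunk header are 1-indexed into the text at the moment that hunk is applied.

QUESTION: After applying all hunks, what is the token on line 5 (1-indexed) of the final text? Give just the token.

Hunk 1: at line 6 remove [ecq,tky] add [tvtnz,hdo,gmq] -> 10 lines: wimr vbyhi xjx seoep swfd wgqrr tvtnz hdo gmq fmbi
Hunk 2: at line 4 remove [swfd,wgqrr] add [ztkju,fxxkk,iyc] -> 11 lines: wimr vbyhi xjx seoep ztkju fxxkk iyc tvtnz hdo gmq fmbi
Hunk 3: at line 1 remove [xjx,seoep,ztkju] add [dyf] -> 9 lines: wimr vbyhi dyf fxxkk iyc tvtnz hdo gmq fmbi
Hunk 4: at line 2 remove [dyf,fxxkk,iyc] add [vlm] -> 7 lines: wimr vbyhi vlm tvtnz hdo gmq fmbi
Hunk 5: at line 1 remove [vbyhi,vlm,tvtnz] add [kjxdg] -> 5 lines: wimr kjxdg hdo gmq fmbi
Hunk 6: at line 1 remove [hdo] add [rlo,kbd,kryzi] -> 7 lines: wimr kjxdg rlo kbd kryzi gmq fmbi
Hunk 7: at line 3 remove [kryzi] add [itaie] -> 7 lines: wimr kjxdg rlo kbd itaie gmq fmbi
Final line 5: itaie

Answer: itaie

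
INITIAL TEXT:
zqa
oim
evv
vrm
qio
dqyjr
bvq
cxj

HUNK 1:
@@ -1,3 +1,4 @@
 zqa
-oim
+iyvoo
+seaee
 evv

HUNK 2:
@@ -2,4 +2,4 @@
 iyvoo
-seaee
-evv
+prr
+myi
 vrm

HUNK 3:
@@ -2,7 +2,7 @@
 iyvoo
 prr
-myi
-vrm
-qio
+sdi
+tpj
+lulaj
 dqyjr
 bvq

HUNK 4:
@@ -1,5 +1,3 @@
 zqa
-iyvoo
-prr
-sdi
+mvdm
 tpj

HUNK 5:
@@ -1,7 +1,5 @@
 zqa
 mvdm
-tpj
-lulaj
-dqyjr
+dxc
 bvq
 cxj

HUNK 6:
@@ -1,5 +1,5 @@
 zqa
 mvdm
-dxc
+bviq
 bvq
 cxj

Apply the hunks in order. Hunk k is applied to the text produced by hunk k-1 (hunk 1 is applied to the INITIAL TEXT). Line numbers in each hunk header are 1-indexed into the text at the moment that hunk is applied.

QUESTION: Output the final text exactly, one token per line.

Hunk 1: at line 1 remove [oim] add [iyvoo,seaee] -> 9 lines: zqa iyvoo seaee evv vrm qio dqyjr bvq cxj
Hunk 2: at line 2 remove [seaee,evv] add [prr,myi] -> 9 lines: zqa iyvoo prr myi vrm qio dqyjr bvq cxj
Hunk 3: at line 2 remove [myi,vrm,qio] add [sdi,tpj,lulaj] -> 9 lines: zqa iyvoo prr sdi tpj lulaj dqyjr bvq cxj
Hunk 4: at line 1 remove [iyvoo,prr,sdi] add [mvdm] -> 7 lines: zqa mvdm tpj lulaj dqyjr bvq cxj
Hunk 5: at line 1 remove [tpj,lulaj,dqyjr] add [dxc] -> 5 lines: zqa mvdm dxc bvq cxj
Hunk 6: at line 1 remove [dxc] add [bviq] -> 5 lines: zqa mvdm bviq bvq cxj

Answer: zqa
mvdm
bviq
bvq
cxj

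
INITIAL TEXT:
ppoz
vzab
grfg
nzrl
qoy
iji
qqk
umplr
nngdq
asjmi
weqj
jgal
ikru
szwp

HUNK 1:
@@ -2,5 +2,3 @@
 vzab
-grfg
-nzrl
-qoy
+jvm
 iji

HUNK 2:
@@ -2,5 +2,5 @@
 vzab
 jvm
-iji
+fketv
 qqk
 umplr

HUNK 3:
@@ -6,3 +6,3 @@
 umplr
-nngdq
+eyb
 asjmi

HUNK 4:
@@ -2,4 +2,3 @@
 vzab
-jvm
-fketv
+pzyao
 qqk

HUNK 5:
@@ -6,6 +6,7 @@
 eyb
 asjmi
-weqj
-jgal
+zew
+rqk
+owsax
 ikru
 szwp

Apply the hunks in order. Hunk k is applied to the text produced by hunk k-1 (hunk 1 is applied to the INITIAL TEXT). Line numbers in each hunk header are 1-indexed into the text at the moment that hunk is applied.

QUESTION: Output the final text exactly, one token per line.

Hunk 1: at line 2 remove [grfg,nzrl,qoy] add [jvm] -> 12 lines: ppoz vzab jvm iji qqk umplr nngdq asjmi weqj jgal ikru szwp
Hunk 2: at line 2 remove [iji] add [fketv] -> 12 lines: ppoz vzab jvm fketv qqk umplr nngdq asjmi weqj jgal ikru szwp
Hunk 3: at line 6 remove [nngdq] add [eyb] -> 12 lines: ppoz vzab jvm fketv qqk umplr eyb asjmi weqj jgal ikru szwp
Hunk 4: at line 2 remove [jvm,fketv] add [pzyao] -> 11 lines: ppoz vzab pzyao qqk umplr eyb asjmi weqj jgal ikru szwp
Hunk 5: at line 6 remove [weqj,jgal] add [zew,rqk,owsax] -> 12 lines: ppoz vzab pzyao qqk umplr eyb asjmi zew rqk owsax ikru szwp

Answer: ppoz
vzab
pzyao
qqk
umplr
eyb
asjmi
zew
rqk
owsax
ikru
szwp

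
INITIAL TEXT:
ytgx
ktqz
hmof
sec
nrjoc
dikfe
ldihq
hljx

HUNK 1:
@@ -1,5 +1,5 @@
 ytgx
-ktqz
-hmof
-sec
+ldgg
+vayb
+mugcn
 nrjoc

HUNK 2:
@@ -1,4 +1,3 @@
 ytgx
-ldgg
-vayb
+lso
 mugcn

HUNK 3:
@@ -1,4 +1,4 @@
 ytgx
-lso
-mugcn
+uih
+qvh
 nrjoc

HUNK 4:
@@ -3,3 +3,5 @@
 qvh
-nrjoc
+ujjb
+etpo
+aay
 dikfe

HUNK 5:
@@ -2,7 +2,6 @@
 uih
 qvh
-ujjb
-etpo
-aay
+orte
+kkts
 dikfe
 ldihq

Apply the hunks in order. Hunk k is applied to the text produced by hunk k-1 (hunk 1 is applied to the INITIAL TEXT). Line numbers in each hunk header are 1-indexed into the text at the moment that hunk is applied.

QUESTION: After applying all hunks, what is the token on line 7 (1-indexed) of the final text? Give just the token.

Answer: ldihq

Derivation:
Hunk 1: at line 1 remove [ktqz,hmof,sec] add [ldgg,vayb,mugcn] -> 8 lines: ytgx ldgg vayb mugcn nrjoc dikfe ldihq hljx
Hunk 2: at line 1 remove [ldgg,vayb] add [lso] -> 7 lines: ytgx lso mugcn nrjoc dikfe ldihq hljx
Hunk 3: at line 1 remove [lso,mugcn] add [uih,qvh] -> 7 lines: ytgx uih qvh nrjoc dikfe ldihq hljx
Hunk 4: at line 3 remove [nrjoc] add [ujjb,etpo,aay] -> 9 lines: ytgx uih qvh ujjb etpo aay dikfe ldihq hljx
Hunk 5: at line 2 remove [ujjb,etpo,aay] add [orte,kkts] -> 8 lines: ytgx uih qvh orte kkts dikfe ldihq hljx
Final line 7: ldihq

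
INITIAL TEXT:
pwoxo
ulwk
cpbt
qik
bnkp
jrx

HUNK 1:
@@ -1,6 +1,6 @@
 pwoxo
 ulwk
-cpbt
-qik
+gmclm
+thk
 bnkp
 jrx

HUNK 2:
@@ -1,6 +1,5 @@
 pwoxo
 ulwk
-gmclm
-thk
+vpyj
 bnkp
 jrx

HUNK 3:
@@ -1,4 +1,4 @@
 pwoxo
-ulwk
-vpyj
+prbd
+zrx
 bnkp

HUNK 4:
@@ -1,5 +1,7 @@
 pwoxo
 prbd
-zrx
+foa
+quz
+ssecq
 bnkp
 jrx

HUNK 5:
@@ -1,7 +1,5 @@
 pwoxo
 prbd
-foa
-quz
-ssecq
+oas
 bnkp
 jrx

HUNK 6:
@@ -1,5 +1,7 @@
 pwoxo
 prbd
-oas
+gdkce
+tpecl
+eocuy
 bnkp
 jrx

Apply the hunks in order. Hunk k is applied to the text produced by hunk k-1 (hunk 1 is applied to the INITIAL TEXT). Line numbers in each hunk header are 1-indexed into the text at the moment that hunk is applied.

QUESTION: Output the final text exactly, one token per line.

Answer: pwoxo
prbd
gdkce
tpecl
eocuy
bnkp
jrx

Derivation:
Hunk 1: at line 1 remove [cpbt,qik] add [gmclm,thk] -> 6 lines: pwoxo ulwk gmclm thk bnkp jrx
Hunk 2: at line 1 remove [gmclm,thk] add [vpyj] -> 5 lines: pwoxo ulwk vpyj bnkp jrx
Hunk 3: at line 1 remove [ulwk,vpyj] add [prbd,zrx] -> 5 lines: pwoxo prbd zrx bnkp jrx
Hunk 4: at line 1 remove [zrx] add [foa,quz,ssecq] -> 7 lines: pwoxo prbd foa quz ssecq bnkp jrx
Hunk 5: at line 1 remove [foa,quz,ssecq] add [oas] -> 5 lines: pwoxo prbd oas bnkp jrx
Hunk 6: at line 1 remove [oas] add [gdkce,tpecl,eocuy] -> 7 lines: pwoxo prbd gdkce tpecl eocuy bnkp jrx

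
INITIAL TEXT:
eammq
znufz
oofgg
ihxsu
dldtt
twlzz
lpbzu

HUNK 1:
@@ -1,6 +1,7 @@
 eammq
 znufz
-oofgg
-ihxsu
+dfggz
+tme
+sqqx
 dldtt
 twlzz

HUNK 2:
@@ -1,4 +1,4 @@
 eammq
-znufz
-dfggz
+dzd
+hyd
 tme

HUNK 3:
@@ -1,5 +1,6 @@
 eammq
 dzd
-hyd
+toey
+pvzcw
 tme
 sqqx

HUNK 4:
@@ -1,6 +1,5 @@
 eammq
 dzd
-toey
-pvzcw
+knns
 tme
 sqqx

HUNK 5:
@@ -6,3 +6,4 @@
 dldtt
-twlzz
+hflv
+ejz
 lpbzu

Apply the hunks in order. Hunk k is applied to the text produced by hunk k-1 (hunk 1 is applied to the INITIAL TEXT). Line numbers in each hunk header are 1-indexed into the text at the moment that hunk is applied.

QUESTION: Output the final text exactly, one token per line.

Hunk 1: at line 1 remove [oofgg,ihxsu] add [dfggz,tme,sqqx] -> 8 lines: eammq znufz dfggz tme sqqx dldtt twlzz lpbzu
Hunk 2: at line 1 remove [znufz,dfggz] add [dzd,hyd] -> 8 lines: eammq dzd hyd tme sqqx dldtt twlzz lpbzu
Hunk 3: at line 1 remove [hyd] add [toey,pvzcw] -> 9 lines: eammq dzd toey pvzcw tme sqqx dldtt twlzz lpbzu
Hunk 4: at line 1 remove [toey,pvzcw] add [knns] -> 8 lines: eammq dzd knns tme sqqx dldtt twlzz lpbzu
Hunk 5: at line 6 remove [twlzz] add [hflv,ejz] -> 9 lines: eammq dzd knns tme sqqx dldtt hflv ejz lpbzu

Answer: eammq
dzd
knns
tme
sqqx
dldtt
hflv
ejz
lpbzu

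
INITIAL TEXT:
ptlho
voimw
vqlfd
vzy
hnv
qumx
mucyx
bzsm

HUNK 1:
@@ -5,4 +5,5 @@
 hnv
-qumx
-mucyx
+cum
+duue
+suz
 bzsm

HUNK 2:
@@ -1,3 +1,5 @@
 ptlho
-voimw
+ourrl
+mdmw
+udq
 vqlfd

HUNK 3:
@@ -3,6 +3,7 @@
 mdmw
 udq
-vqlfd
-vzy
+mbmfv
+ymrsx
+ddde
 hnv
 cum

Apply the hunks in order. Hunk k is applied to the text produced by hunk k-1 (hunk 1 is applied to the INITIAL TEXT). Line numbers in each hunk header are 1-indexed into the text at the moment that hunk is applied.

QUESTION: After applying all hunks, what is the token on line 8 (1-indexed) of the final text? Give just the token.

Answer: hnv

Derivation:
Hunk 1: at line 5 remove [qumx,mucyx] add [cum,duue,suz] -> 9 lines: ptlho voimw vqlfd vzy hnv cum duue suz bzsm
Hunk 2: at line 1 remove [voimw] add [ourrl,mdmw,udq] -> 11 lines: ptlho ourrl mdmw udq vqlfd vzy hnv cum duue suz bzsm
Hunk 3: at line 3 remove [vqlfd,vzy] add [mbmfv,ymrsx,ddde] -> 12 lines: ptlho ourrl mdmw udq mbmfv ymrsx ddde hnv cum duue suz bzsm
Final line 8: hnv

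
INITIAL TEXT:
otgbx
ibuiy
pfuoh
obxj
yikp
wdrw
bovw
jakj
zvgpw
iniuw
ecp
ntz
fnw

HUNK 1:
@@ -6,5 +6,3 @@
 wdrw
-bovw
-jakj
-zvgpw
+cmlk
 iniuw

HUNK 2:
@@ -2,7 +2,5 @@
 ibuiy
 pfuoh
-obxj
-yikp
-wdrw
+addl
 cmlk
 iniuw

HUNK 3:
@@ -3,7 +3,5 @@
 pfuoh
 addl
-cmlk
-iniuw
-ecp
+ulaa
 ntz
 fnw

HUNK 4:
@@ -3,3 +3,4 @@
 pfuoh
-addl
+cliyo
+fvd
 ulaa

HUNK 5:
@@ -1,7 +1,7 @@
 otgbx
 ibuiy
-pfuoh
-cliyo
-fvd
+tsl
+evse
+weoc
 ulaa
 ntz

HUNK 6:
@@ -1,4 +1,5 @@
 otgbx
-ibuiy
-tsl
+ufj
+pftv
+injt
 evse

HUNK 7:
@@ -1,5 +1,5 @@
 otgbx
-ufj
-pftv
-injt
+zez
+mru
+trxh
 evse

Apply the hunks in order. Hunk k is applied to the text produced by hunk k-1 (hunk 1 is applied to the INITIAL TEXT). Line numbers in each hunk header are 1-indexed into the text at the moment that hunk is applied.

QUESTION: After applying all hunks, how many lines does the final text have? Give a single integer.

Hunk 1: at line 6 remove [bovw,jakj,zvgpw] add [cmlk] -> 11 lines: otgbx ibuiy pfuoh obxj yikp wdrw cmlk iniuw ecp ntz fnw
Hunk 2: at line 2 remove [obxj,yikp,wdrw] add [addl] -> 9 lines: otgbx ibuiy pfuoh addl cmlk iniuw ecp ntz fnw
Hunk 3: at line 3 remove [cmlk,iniuw,ecp] add [ulaa] -> 7 lines: otgbx ibuiy pfuoh addl ulaa ntz fnw
Hunk 4: at line 3 remove [addl] add [cliyo,fvd] -> 8 lines: otgbx ibuiy pfuoh cliyo fvd ulaa ntz fnw
Hunk 5: at line 1 remove [pfuoh,cliyo,fvd] add [tsl,evse,weoc] -> 8 lines: otgbx ibuiy tsl evse weoc ulaa ntz fnw
Hunk 6: at line 1 remove [ibuiy,tsl] add [ufj,pftv,injt] -> 9 lines: otgbx ufj pftv injt evse weoc ulaa ntz fnw
Hunk 7: at line 1 remove [ufj,pftv,injt] add [zez,mru,trxh] -> 9 lines: otgbx zez mru trxh evse weoc ulaa ntz fnw
Final line count: 9

Answer: 9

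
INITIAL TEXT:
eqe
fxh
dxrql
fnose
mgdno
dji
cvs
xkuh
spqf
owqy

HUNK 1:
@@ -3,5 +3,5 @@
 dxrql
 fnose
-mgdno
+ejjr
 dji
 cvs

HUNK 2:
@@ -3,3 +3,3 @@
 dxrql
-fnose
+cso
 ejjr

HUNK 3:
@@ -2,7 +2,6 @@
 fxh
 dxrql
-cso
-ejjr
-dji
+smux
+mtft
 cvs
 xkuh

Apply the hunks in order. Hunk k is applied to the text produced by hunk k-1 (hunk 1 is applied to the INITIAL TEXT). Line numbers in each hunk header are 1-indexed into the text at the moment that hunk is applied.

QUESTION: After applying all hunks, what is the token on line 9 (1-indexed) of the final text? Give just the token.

Hunk 1: at line 3 remove [mgdno] add [ejjr] -> 10 lines: eqe fxh dxrql fnose ejjr dji cvs xkuh spqf owqy
Hunk 2: at line 3 remove [fnose] add [cso] -> 10 lines: eqe fxh dxrql cso ejjr dji cvs xkuh spqf owqy
Hunk 3: at line 2 remove [cso,ejjr,dji] add [smux,mtft] -> 9 lines: eqe fxh dxrql smux mtft cvs xkuh spqf owqy
Final line 9: owqy

Answer: owqy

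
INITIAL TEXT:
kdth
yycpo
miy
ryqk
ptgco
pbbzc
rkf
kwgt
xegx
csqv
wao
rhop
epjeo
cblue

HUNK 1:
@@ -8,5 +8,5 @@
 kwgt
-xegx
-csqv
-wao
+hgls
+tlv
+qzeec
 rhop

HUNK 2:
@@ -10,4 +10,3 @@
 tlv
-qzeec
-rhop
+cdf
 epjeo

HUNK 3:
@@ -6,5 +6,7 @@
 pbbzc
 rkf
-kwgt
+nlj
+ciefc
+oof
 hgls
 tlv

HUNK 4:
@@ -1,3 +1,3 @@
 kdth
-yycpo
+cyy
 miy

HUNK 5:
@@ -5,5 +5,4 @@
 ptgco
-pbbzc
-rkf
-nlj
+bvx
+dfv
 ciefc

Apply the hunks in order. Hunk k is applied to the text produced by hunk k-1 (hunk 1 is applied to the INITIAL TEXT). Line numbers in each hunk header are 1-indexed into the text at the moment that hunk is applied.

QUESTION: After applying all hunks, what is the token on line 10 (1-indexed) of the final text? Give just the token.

Answer: hgls

Derivation:
Hunk 1: at line 8 remove [xegx,csqv,wao] add [hgls,tlv,qzeec] -> 14 lines: kdth yycpo miy ryqk ptgco pbbzc rkf kwgt hgls tlv qzeec rhop epjeo cblue
Hunk 2: at line 10 remove [qzeec,rhop] add [cdf] -> 13 lines: kdth yycpo miy ryqk ptgco pbbzc rkf kwgt hgls tlv cdf epjeo cblue
Hunk 3: at line 6 remove [kwgt] add [nlj,ciefc,oof] -> 15 lines: kdth yycpo miy ryqk ptgco pbbzc rkf nlj ciefc oof hgls tlv cdf epjeo cblue
Hunk 4: at line 1 remove [yycpo] add [cyy] -> 15 lines: kdth cyy miy ryqk ptgco pbbzc rkf nlj ciefc oof hgls tlv cdf epjeo cblue
Hunk 5: at line 5 remove [pbbzc,rkf,nlj] add [bvx,dfv] -> 14 lines: kdth cyy miy ryqk ptgco bvx dfv ciefc oof hgls tlv cdf epjeo cblue
Final line 10: hgls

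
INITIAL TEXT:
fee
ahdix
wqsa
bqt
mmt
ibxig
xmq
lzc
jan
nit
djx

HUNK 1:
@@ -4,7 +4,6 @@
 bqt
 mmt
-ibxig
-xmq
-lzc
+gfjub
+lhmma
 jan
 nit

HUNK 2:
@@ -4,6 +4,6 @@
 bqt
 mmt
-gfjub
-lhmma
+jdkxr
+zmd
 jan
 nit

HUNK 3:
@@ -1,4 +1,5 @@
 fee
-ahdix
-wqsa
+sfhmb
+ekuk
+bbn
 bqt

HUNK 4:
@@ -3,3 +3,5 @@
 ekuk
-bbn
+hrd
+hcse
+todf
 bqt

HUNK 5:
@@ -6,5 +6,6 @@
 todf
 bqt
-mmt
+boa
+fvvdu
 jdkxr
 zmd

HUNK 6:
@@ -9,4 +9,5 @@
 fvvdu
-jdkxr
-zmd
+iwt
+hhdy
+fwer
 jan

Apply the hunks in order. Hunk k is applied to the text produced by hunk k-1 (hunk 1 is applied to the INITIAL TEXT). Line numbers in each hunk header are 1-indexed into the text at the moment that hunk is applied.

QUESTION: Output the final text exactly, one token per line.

Hunk 1: at line 4 remove [ibxig,xmq,lzc] add [gfjub,lhmma] -> 10 lines: fee ahdix wqsa bqt mmt gfjub lhmma jan nit djx
Hunk 2: at line 4 remove [gfjub,lhmma] add [jdkxr,zmd] -> 10 lines: fee ahdix wqsa bqt mmt jdkxr zmd jan nit djx
Hunk 3: at line 1 remove [ahdix,wqsa] add [sfhmb,ekuk,bbn] -> 11 lines: fee sfhmb ekuk bbn bqt mmt jdkxr zmd jan nit djx
Hunk 4: at line 3 remove [bbn] add [hrd,hcse,todf] -> 13 lines: fee sfhmb ekuk hrd hcse todf bqt mmt jdkxr zmd jan nit djx
Hunk 5: at line 6 remove [mmt] add [boa,fvvdu] -> 14 lines: fee sfhmb ekuk hrd hcse todf bqt boa fvvdu jdkxr zmd jan nit djx
Hunk 6: at line 9 remove [jdkxr,zmd] add [iwt,hhdy,fwer] -> 15 lines: fee sfhmb ekuk hrd hcse todf bqt boa fvvdu iwt hhdy fwer jan nit djx

Answer: fee
sfhmb
ekuk
hrd
hcse
todf
bqt
boa
fvvdu
iwt
hhdy
fwer
jan
nit
djx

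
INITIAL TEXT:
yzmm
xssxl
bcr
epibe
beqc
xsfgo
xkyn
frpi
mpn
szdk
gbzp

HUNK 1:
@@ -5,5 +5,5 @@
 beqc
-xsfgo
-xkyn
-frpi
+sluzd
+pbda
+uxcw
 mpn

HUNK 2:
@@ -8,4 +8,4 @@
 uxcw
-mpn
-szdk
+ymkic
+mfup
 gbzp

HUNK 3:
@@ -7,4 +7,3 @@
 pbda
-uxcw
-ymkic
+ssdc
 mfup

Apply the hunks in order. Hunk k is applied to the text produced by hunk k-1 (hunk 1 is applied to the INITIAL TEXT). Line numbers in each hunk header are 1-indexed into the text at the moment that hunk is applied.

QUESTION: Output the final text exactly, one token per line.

Answer: yzmm
xssxl
bcr
epibe
beqc
sluzd
pbda
ssdc
mfup
gbzp

Derivation:
Hunk 1: at line 5 remove [xsfgo,xkyn,frpi] add [sluzd,pbda,uxcw] -> 11 lines: yzmm xssxl bcr epibe beqc sluzd pbda uxcw mpn szdk gbzp
Hunk 2: at line 8 remove [mpn,szdk] add [ymkic,mfup] -> 11 lines: yzmm xssxl bcr epibe beqc sluzd pbda uxcw ymkic mfup gbzp
Hunk 3: at line 7 remove [uxcw,ymkic] add [ssdc] -> 10 lines: yzmm xssxl bcr epibe beqc sluzd pbda ssdc mfup gbzp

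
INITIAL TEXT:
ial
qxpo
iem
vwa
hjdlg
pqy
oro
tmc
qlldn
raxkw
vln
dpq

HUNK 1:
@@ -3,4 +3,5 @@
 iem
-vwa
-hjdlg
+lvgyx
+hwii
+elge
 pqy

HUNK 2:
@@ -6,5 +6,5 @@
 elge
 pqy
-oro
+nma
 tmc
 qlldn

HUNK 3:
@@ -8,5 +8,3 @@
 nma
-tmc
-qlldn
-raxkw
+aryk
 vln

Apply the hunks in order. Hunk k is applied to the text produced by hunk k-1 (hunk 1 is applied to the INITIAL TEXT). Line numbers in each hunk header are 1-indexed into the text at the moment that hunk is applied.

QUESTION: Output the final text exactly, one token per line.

Hunk 1: at line 3 remove [vwa,hjdlg] add [lvgyx,hwii,elge] -> 13 lines: ial qxpo iem lvgyx hwii elge pqy oro tmc qlldn raxkw vln dpq
Hunk 2: at line 6 remove [oro] add [nma] -> 13 lines: ial qxpo iem lvgyx hwii elge pqy nma tmc qlldn raxkw vln dpq
Hunk 3: at line 8 remove [tmc,qlldn,raxkw] add [aryk] -> 11 lines: ial qxpo iem lvgyx hwii elge pqy nma aryk vln dpq

Answer: ial
qxpo
iem
lvgyx
hwii
elge
pqy
nma
aryk
vln
dpq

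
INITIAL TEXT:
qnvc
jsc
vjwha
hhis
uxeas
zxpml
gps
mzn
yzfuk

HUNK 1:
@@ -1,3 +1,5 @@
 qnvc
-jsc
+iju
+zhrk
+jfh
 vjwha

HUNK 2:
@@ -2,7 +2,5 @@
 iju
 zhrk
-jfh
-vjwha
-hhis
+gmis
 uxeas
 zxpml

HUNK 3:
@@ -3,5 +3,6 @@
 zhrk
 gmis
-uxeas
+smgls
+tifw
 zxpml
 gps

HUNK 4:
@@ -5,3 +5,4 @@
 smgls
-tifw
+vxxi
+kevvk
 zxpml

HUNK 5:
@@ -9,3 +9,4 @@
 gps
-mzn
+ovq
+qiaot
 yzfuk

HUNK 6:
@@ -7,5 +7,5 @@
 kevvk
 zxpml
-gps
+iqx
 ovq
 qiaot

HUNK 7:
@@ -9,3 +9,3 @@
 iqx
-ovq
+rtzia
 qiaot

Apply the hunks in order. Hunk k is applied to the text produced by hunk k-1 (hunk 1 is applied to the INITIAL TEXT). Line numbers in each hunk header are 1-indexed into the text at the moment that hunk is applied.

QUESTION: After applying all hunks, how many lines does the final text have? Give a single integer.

Hunk 1: at line 1 remove [jsc] add [iju,zhrk,jfh] -> 11 lines: qnvc iju zhrk jfh vjwha hhis uxeas zxpml gps mzn yzfuk
Hunk 2: at line 2 remove [jfh,vjwha,hhis] add [gmis] -> 9 lines: qnvc iju zhrk gmis uxeas zxpml gps mzn yzfuk
Hunk 3: at line 3 remove [uxeas] add [smgls,tifw] -> 10 lines: qnvc iju zhrk gmis smgls tifw zxpml gps mzn yzfuk
Hunk 4: at line 5 remove [tifw] add [vxxi,kevvk] -> 11 lines: qnvc iju zhrk gmis smgls vxxi kevvk zxpml gps mzn yzfuk
Hunk 5: at line 9 remove [mzn] add [ovq,qiaot] -> 12 lines: qnvc iju zhrk gmis smgls vxxi kevvk zxpml gps ovq qiaot yzfuk
Hunk 6: at line 7 remove [gps] add [iqx] -> 12 lines: qnvc iju zhrk gmis smgls vxxi kevvk zxpml iqx ovq qiaot yzfuk
Hunk 7: at line 9 remove [ovq] add [rtzia] -> 12 lines: qnvc iju zhrk gmis smgls vxxi kevvk zxpml iqx rtzia qiaot yzfuk
Final line count: 12

Answer: 12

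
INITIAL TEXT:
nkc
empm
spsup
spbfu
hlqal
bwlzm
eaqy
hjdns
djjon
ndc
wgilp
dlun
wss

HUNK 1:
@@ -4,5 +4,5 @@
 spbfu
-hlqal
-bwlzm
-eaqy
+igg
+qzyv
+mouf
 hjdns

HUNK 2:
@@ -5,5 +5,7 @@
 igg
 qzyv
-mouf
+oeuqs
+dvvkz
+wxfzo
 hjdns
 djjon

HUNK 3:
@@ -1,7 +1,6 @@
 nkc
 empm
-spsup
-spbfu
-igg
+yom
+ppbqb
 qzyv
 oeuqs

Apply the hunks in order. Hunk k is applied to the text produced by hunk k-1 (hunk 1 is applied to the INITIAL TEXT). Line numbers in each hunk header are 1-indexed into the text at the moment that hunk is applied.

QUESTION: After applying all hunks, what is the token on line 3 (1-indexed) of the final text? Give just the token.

Answer: yom

Derivation:
Hunk 1: at line 4 remove [hlqal,bwlzm,eaqy] add [igg,qzyv,mouf] -> 13 lines: nkc empm spsup spbfu igg qzyv mouf hjdns djjon ndc wgilp dlun wss
Hunk 2: at line 5 remove [mouf] add [oeuqs,dvvkz,wxfzo] -> 15 lines: nkc empm spsup spbfu igg qzyv oeuqs dvvkz wxfzo hjdns djjon ndc wgilp dlun wss
Hunk 3: at line 1 remove [spsup,spbfu,igg] add [yom,ppbqb] -> 14 lines: nkc empm yom ppbqb qzyv oeuqs dvvkz wxfzo hjdns djjon ndc wgilp dlun wss
Final line 3: yom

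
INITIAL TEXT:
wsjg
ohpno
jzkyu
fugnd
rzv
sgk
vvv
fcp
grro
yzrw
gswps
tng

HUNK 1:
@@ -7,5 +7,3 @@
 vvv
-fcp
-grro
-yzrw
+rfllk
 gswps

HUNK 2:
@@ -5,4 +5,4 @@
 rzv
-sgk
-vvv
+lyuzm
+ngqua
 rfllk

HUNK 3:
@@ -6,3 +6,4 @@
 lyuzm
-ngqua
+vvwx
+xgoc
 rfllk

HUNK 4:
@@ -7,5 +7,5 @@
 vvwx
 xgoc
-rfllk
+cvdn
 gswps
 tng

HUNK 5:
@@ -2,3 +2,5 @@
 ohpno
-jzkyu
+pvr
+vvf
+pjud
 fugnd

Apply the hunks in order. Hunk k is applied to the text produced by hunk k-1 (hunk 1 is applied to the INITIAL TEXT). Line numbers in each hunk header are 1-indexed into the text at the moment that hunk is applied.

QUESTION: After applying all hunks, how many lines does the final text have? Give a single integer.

Hunk 1: at line 7 remove [fcp,grro,yzrw] add [rfllk] -> 10 lines: wsjg ohpno jzkyu fugnd rzv sgk vvv rfllk gswps tng
Hunk 2: at line 5 remove [sgk,vvv] add [lyuzm,ngqua] -> 10 lines: wsjg ohpno jzkyu fugnd rzv lyuzm ngqua rfllk gswps tng
Hunk 3: at line 6 remove [ngqua] add [vvwx,xgoc] -> 11 lines: wsjg ohpno jzkyu fugnd rzv lyuzm vvwx xgoc rfllk gswps tng
Hunk 4: at line 7 remove [rfllk] add [cvdn] -> 11 lines: wsjg ohpno jzkyu fugnd rzv lyuzm vvwx xgoc cvdn gswps tng
Hunk 5: at line 2 remove [jzkyu] add [pvr,vvf,pjud] -> 13 lines: wsjg ohpno pvr vvf pjud fugnd rzv lyuzm vvwx xgoc cvdn gswps tng
Final line count: 13

Answer: 13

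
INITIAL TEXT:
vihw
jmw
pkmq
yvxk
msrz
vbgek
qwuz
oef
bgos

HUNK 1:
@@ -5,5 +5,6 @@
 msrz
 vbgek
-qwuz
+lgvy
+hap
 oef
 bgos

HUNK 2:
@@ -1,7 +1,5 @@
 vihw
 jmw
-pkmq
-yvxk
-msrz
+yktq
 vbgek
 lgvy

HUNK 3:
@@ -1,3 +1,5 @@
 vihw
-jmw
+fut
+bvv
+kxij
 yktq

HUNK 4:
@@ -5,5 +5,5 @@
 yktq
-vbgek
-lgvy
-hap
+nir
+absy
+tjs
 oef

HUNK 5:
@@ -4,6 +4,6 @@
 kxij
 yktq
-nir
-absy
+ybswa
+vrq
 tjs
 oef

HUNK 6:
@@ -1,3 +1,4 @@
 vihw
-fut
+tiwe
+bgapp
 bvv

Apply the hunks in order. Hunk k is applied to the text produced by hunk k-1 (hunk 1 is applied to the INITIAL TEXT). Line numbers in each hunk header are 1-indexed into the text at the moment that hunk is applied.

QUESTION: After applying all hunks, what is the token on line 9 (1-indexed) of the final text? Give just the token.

Hunk 1: at line 5 remove [qwuz] add [lgvy,hap] -> 10 lines: vihw jmw pkmq yvxk msrz vbgek lgvy hap oef bgos
Hunk 2: at line 1 remove [pkmq,yvxk,msrz] add [yktq] -> 8 lines: vihw jmw yktq vbgek lgvy hap oef bgos
Hunk 3: at line 1 remove [jmw] add [fut,bvv,kxij] -> 10 lines: vihw fut bvv kxij yktq vbgek lgvy hap oef bgos
Hunk 4: at line 5 remove [vbgek,lgvy,hap] add [nir,absy,tjs] -> 10 lines: vihw fut bvv kxij yktq nir absy tjs oef bgos
Hunk 5: at line 4 remove [nir,absy] add [ybswa,vrq] -> 10 lines: vihw fut bvv kxij yktq ybswa vrq tjs oef bgos
Hunk 6: at line 1 remove [fut] add [tiwe,bgapp] -> 11 lines: vihw tiwe bgapp bvv kxij yktq ybswa vrq tjs oef bgos
Final line 9: tjs

Answer: tjs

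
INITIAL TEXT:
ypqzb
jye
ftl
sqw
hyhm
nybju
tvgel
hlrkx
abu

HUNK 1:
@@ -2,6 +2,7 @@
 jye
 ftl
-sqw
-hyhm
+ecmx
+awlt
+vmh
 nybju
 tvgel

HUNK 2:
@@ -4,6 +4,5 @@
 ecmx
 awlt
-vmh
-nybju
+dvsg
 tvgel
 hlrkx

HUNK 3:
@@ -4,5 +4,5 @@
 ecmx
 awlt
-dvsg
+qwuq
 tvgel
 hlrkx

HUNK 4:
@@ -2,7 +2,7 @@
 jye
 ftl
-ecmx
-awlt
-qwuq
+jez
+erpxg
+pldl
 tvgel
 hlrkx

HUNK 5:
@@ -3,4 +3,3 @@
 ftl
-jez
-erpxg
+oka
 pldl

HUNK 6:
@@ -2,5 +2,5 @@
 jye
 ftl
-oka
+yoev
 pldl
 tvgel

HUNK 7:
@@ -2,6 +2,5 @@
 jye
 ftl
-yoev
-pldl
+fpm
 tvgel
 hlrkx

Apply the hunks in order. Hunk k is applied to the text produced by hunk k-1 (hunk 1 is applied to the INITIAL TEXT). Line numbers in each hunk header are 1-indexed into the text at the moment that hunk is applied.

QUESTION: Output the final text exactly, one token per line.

Answer: ypqzb
jye
ftl
fpm
tvgel
hlrkx
abu

Derivation:
Hunk 1: at line 2 remove [sqw,hyhm] add [ecmx,awlt,vmh] -> 10 lines: ypqzb jye ftl ecmx awlt vmh nybju tvgel hlrkx abu
Hunk 2: at line 4 remove [vmh,nybju] add [dvsg] -> 9 lines: ypqzb jye ftl ecmx awlt dvsg tvgel hlrkx abu
Hunk 3: at line 4 remove [dvsg] add [qwuq] -> 9 lines: ypqzb jye ftl ecmx awlt qwuq tvgel hlrkx abu
Hunk 4: at line 2 remove [ecmx,awlt,qwuq] add [jez,erpxg,pldl] -> 9 lines: ypqzb jye ftl jez erpxg pldl tvgel hlrkx abu
Hunk 5: at line 3 remove [jez,erpxg] add [oka] -> 8 lines: ypqzb jye ftl oka pldl tvgel hlrkx abu
Hunk 6: at line 2 remove [oka] add [yoev] -> 8 lines: ypqzb jye ftl yoev pldl tvgel hlrkx abu
Hunk 7: at line 2 remove [yoev,pldl] add [fpm] -> 7 lines: ypqzb jye ftl fpm tvgel hlrkx abu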